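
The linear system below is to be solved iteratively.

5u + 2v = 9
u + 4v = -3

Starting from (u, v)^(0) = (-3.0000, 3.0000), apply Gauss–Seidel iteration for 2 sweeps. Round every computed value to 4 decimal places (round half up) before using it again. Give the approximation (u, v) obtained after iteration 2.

Iteration 1:
  u = (9 - (2)·3.0000) / (5) = 0.6000
  v = (-3 - (1)·0.6000) / (4) = -0.9000
Iteration 2:
  u = (9 - (2)·-0.9000) / (5) = 2.1600
  v = (-3 - (1)·2.1600) / (4) = -1.2900

(2.1600, -1.2900)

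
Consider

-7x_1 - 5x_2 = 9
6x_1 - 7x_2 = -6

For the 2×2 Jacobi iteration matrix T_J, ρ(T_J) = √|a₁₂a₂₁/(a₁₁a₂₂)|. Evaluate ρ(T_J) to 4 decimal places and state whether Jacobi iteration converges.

a₁₂a₂₁/(a₁₁a₂₂) = (-5)·(6) / ((-7)·(-7)) = -0.612245
ρ = √|-0.612245| = √0.612245 = 0.7825
ρ < 1, so Jacobi converges

0.7825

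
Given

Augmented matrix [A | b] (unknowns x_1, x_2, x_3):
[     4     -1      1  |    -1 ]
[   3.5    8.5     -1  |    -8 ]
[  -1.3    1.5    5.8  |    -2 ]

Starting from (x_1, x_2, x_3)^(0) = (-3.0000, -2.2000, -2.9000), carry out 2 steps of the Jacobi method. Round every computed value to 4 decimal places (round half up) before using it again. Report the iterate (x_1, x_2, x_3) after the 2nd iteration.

(-0.1497, -0.9630, -0.3495)

Iteration 1:
  x_1 = (-1 - (-1)·-2.2000 - (1)·-2.9000) / (4) = -0.0750
  x_2 = (-8 - (3.5)·-3.0000 - (-1)·-2.9000) / (8.5) = -0.0471
  x_3 = (-2 - (-1.3)·-3.0000 - (1.5)·-2.2000) / (5.8) = -0.4483
Iteration 2:
  x_1 = (-1 - (-1)·-0.0471 - (1)·-0.4483) / (4) = -0.1497
  x_2 = (-8 - (3.5)·-0.0750 - (-1)·-0.4483) / (8.5) = -0.9630
  x_3 = (-2 - (-1.3)·-0.0750 - (1.5)·-0.0471) / (5.8) = -0.3495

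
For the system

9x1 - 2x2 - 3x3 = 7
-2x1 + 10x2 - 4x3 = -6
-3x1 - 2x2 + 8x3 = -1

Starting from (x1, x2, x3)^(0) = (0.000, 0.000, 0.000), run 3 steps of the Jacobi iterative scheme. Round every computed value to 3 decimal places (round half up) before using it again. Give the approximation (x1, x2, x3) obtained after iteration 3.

Iteration 1:
  x1 = (7 - (-2)·0.000 - (-3)·0.000) / (9) = 0.778
  x2 = (-6 - (-2)·0.000 - (-4)·0.000) / (10) = -0.600
  x3 = (-1 - (-3)·0.000 - (-2)·0.000) / (8) = -0.125
Iteration 2:
  x1 = (7 - (-2)·-0.600 - (-3)·-0.125) / (9) = 0.603
  x2 = (-6 - (-2)·0.778 - (-4)·-0.125) / (10) = -0.494
  x3 = (-1 - (-3)·0.778 - (-2)·-0.600) / (8) = 0.017
Iteration 3:
  x1 = (7 - (-2)·-0.494 - (-3)·0.017) / (9) = 0.674
  x2 = (-6 - (-2)·0.603 - (-4)·0.017) / (10) = -0.473
  x3 = (-1 - (-3)·0.603 - (-2)·-0.494) / (8) = -0.022

(0.674, -0.473, -0.022)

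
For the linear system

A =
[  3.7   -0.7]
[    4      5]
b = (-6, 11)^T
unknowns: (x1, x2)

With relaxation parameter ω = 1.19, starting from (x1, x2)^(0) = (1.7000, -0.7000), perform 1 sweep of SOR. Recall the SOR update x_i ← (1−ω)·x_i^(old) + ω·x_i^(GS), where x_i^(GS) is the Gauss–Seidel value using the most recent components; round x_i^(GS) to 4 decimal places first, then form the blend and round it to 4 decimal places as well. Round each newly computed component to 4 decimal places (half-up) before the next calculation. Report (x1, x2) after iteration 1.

Iteration 1:
  x1: GS value = (-6 - (-0.7)·-0.7000) / (3.7) = -1.7541;  x1 ← (1−ω)·1.7000 + ω·-1.7541 = -2.4104
  x2: GS value = (11 - (4)·-2.4104) / (5) = 4.1283;  x2 ← (1−ω)·-0.7000 + ω·4.1283 = 5.0457

(-2.4104, 5.0457)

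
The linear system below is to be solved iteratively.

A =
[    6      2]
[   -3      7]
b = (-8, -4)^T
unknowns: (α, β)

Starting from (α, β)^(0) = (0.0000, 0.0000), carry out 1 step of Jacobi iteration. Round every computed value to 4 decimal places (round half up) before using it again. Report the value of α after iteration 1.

-1.3333

Iteration 1:
  α = (-8 - (2)·0.0000) / (6) = -1.3333
  β = (-4 - (-3)·0.0000) / (7) = -0.5714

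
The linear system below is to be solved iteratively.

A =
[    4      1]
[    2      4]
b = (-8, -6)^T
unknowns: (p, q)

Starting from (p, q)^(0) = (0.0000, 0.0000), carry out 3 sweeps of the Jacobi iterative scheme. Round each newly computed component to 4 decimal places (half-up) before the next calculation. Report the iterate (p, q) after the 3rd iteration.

Iteration 1:
  p = (-8 - (1)·0.0000) / (4) = -2.0000
  q = (-6 - (2)·0.0000) / (4) = -1.5000
Iteration 2:
  p = (-8 - (1)·-1.5000) / (4) = -1.6250
  q = (-6 - (2)·-2.0000) / (4) = -0.5000
Iteration 3:
  p = (-8 - (1)·-0.5000) / (4) = -1.8750
  q = (-6 - (2)·-1.6250) / (4) = -0.6875

(-1.8750, -0.6875)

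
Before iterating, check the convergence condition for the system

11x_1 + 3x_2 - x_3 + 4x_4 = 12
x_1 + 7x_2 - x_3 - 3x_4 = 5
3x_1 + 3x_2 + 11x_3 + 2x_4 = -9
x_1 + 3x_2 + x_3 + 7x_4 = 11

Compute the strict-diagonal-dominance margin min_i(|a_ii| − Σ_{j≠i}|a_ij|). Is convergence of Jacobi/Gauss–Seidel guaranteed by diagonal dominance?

2

row 1: |11| − (3+1+4) = 3
row 2: |7| − (1+1+3) = 2
row 3: |11| − (3+3+2) = 3
row 4: |7| − (1+3+1) = 2
minimum over rows = 2 → strictly diagonally dominant (convergence guaranteed)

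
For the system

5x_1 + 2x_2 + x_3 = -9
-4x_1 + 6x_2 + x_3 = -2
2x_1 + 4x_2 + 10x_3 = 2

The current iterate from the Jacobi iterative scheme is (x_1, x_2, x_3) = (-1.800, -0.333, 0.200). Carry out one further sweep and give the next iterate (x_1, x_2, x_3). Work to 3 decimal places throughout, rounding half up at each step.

(-1.707, -1.567, 0.693)

One sweep:
  x_1 = (-9 - (2)·-0.333 - (1)·0.200) / (5) = -1.707
  x_2 = (-2 - (-4)·-1.800 - (1)·0.200) / (6) = -1.567
  x_3 = (2 - (2)·-1.800 - (4)·-0.333) / (10) = 0.693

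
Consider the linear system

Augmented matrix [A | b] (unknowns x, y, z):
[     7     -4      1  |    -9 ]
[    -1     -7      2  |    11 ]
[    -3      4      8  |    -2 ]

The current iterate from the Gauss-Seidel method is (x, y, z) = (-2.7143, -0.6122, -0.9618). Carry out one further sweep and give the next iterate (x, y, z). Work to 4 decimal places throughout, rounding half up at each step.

(-1.4981, -1.6322, 0.0043)

One sweep:
  x = (-9 - (-4)·-0.6122 - (1)·-0.9618) / (7) = -1.4981
  y = (11 - (-1)·-1.4981 - (2)·-0.9618) / (-7) = -1.6322
  z = (-2 - (-3)·-1.4981 - (4)·-1.6322) / (8) = 0.0043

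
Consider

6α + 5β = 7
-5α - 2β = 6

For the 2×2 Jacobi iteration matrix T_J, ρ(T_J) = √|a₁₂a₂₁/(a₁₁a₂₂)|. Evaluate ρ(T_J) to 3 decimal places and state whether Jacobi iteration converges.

a₁₂a₂₁/(a₁₁a₂₂) = (5)·(-5) / ((6)·(-2)) = 2.083333
ρ = √|2.083333| = √2.083333 = 1.443
ρ > 1, so Jacobi diverges

1.443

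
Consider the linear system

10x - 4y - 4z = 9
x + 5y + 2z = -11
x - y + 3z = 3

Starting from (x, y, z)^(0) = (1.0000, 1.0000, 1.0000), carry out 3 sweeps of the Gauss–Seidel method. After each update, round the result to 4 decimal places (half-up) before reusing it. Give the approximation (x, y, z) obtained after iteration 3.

Iteration 1:
  x = (9 - (-4)·1.0000 - (-4)·1.0000) / (10) = 1.7000
  y = (-11 - (1)·1.7000 - (2)·1.0000) / (5) = -2.9400
  z = (3 - (1)·1.7000 - (-1)·-2.9400) / (3) = -0.5467
Iteration 2:
  x = (9 - (-4)·-2.9400 - (-4)·-0.5467) / (10) = -0.4947
  y = (-11 - (1)·-0.4947 - (2)·-0.5467) / (5) = -1.8824
  z = (3 - (1)·-0.4947 - (-1)·-1.8824) / (3) = 0.5374
Iteration 3:
  x = (9 - (-4)·-1.8824 - (-4)·0.5374) / (10) = 0.3620
  y = (-11 - (1)·0.3620 - (2)·0.5374) / (5) = -2.4874
  z = (3 - (1)·0.3620 - (-1)·-2.4874) / (3) = 0.0502

(0.3620, -2.4874, 0.0502)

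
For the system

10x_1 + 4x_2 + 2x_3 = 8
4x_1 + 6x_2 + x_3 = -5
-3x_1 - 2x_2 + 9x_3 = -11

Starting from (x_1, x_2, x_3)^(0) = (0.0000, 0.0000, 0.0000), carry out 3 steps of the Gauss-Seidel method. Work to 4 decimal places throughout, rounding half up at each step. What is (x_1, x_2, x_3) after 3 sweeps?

(1.6886, -1.7816, -1.0553)

Iteration 1:
  x_1 = (8 - (4)·0.0000 - (2)·0.0000) / (10) = 0.8000
  x_2 = (-5 - (4)·0.8000 - (1)·0.0000) / (6) = -1.3667
  x_3 = (-11 - (-3)·0.8000 - (-2)·-1.3667) / (9) = -1.2593
Iteration 2:
  x_1 = (8 - (4)·-1.3667 - (2)·-1.2593) / (10) = 1.5985
  x_2 = (-5 - (4)·1.5985 - (1)·-1.2593) / (6) = -1.6891
  x_3 = (-11 - (-3)·1.5985 - (-2)·-1.6891) / (9) = -1.0647
Iteration 3:
  x_1 = (8 - (4)·-1.6891 - (2)·-1.0647) / (10) = 1.6886
  x_2 = (-5 - (4)·1.6886 - (1)·-1.0647) / (6) = -1.7816
  x_3 = (-11 - (-3)·1.6886 - (-2)·-1.7816) / (9) = -1.0553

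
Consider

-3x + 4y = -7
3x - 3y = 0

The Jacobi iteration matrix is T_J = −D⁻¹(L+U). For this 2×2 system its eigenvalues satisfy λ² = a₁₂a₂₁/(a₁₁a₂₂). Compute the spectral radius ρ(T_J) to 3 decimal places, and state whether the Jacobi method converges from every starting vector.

1.155

a₁₂a₂₁/(a₁₁a₂₂) = (4)·(3) / ((-3)·(-3)) = 1.333333
ρ = √|1.333333| = √1.333333 = 1.155
ρ > 1, so Jacobi diverges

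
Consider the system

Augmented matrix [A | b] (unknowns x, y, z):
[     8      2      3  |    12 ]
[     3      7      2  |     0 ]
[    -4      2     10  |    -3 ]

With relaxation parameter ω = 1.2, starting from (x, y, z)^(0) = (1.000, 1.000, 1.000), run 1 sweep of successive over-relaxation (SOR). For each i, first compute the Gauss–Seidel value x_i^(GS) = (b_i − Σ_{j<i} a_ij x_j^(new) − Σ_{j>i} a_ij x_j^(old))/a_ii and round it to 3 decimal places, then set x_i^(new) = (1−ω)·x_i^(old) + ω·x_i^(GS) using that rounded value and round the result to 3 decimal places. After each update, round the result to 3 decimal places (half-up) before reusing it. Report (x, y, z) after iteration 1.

(0.850, -0.980, 0.083)

Iteration 1:
  x: GS value = (12 - (2)·1.000 - (3)·1.000) / (8) = 0.875;  x ← (1−ω)·1.000 + ω·0.875 = 0.850
  y: GS value = (0 - (3)·0.850 - (2)·1.000) / (7) = -0.650;  y ← (1−ω)·1.000 + ω·-0.650 = -0.980
  z: GS value = (-3 - (-4)·0.850 - (2)·-0.980) / (10) = 0.236;  z ← (1−ω)·1.000 + ω·0.236 = 0.083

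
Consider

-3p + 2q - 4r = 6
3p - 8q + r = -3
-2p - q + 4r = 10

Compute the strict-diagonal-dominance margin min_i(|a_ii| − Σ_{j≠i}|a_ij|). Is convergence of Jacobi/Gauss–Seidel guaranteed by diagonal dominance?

row 1: |-3| − (2+4) = -3
row 2: |-8| − (3+1) = 4
row 3: |4| − (2+1) = 1
minimum over rows = -3 → not strictly diagonally dominant

-3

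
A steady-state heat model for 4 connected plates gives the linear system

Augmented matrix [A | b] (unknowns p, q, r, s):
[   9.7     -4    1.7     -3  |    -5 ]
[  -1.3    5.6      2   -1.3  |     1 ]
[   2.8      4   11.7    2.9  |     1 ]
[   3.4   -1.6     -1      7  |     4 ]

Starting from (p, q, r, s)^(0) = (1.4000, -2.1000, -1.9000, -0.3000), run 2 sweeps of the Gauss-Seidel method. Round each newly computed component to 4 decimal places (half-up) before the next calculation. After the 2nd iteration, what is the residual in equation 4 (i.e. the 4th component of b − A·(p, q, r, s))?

0.0003

Iteration 1:
  p = (-5 - (-4)·-2.1000 - (1.7)·-1.9000 - (-3)·-0.3000) / (9.7) = -1.1412
  q = (1 - (-1.3)·-1.1412 - (2)·-1.9000 - (-1.3)·-0.3000) / (5.6) = 0.5226
  r = (1 - (2.8)·-1.1412 - (4)·0.5226 - (2.9)·-0.3000) / (11.7) = 0.2543
  s = (4 - (3.4)·-1.1412 - (-1.6)·0.5226 - (-1)·0.2543) / (7) = 1.2815
Iteration 2:
  p = (-5 - (-4)·0.5226 - (1.7)·0.2543 - (-3)·1.2815) / (9.7) = 0.0518
  q = (1 - (-1.3)·0.0518 - (2)·0.2543 - (-1.3)·1.2815) / (5.6) = 0.3973
  r = (1 - (2.8)·0.0518 - (4)·0.3973 - (2.9)·1.2815) / (11.7) = -0.3804
  s = (4 - (3.4)·0.0518 - (-1.6)·0.3973 - (-1)·-0.3804) / (7) = 0.5827
Residual b − A·x = (-1.5185, 0.3608, 2.0266, 0.0003)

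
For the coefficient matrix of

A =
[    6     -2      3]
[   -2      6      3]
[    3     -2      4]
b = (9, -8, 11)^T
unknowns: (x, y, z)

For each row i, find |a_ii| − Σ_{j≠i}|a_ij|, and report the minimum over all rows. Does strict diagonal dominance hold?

row 1: |6| − (2+3) = 1
row 2: |6| − (2+3) = 1
row 3: |4| − (3+2) = -1
minimum over rows = -1 → not strictly diagonally dominant

-1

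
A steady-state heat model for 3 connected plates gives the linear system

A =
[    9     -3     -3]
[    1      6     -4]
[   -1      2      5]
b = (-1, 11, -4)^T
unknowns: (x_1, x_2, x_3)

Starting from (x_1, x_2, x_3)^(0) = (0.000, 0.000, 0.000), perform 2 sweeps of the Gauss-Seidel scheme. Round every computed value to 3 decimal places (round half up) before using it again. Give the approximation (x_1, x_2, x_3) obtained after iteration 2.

Iteration 1:
  x_1 = (-1 - (-3)·0.000 - (-3)·0.000) / (9) = -0.111
  x_2 = (11 - (1)·-0.111 - (-4)·0.000) / (6) = 1.852
  x_3 = (-4 - (-1)·-0.111 - (2)·1.852) / (5) = -1.563
Iteration 2:
  x_1 = (-1 - (-3)·1.852 - (-3)·-1.563) / (9) = -0.015
  x_2 = (11 - (1)·-0.015 - (-4)·-1.563) / (6) = 0.794
  x_3 = (-4 - (-1)·-0.015 - (2)·0.794) / (5) = -1.121

(-0.015, 0.794, -1.121)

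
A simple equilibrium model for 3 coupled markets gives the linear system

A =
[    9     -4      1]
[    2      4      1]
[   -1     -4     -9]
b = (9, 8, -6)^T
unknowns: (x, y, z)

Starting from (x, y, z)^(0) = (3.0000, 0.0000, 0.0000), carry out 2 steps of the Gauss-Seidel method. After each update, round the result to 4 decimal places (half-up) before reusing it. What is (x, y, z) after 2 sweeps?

Iteration 1:
  x = (9 - (-4)·0.0000 - (1)·0.0000) / (9) = 1.0000
  y = (8 - (2)·1.0000 - (1)·0.0000) / (4) = 1.5000
  z = (-6 - (-1)·1.0000 - (-4)·1.5000) / (-9) = -0.1111
Iteration 2:
  x = (9 - (-4)·1.5000 - (1)·-0.1111) / (9) = 1.6790
  y = (8 - (2)·1.6790 - (1)·-0.1111) / (4) = 1.1883
  z = (-6 - (-1)·1.6790 - (-4)·1.1883) / (-9) = -0.0480

(1.6790, 1.1883, -0.0480)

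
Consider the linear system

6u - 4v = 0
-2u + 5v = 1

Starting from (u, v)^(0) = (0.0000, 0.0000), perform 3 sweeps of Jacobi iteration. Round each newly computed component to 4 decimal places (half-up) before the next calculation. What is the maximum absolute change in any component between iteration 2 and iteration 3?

0.0533

Iteration 1:
  u = (0 - (-4)·0.0000) / (6) = 0.0000
  v = (1 - (-2)·0.0000) / (5) = 0.2000
Iteration 2:
  u = (0 - (-4)·0.2000) / (6) = 0.1333
  v = (1 - (-2)·0.0000) / (5) = 0.2000
Iteration 3:
  u = (0 - (-4)·0.2000) / (6) = 0.1333
  v = (1 - (-2)·0.1333) / (5) = 0.2533
Change: (0.0000, 0.0533) → max |·| = 0.0533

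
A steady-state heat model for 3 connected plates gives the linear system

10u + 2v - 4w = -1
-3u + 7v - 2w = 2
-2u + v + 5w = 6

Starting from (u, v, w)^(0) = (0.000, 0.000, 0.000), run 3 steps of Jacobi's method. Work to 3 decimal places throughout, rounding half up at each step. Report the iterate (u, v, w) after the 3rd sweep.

Iteration 1:
  u = (-1 - (2)·0.000 - (-4)·0.000) / (10) = -0.100
  v = (2 - (-3)·0.000 - (-2)·0.000) / (7) = 0.286
  w = (6 - (-2)·0.000 - (1)·0.000) / (5) = 1.200
Iteration 2:
  u = (-1 - (2)·0.286 - (-4)·1.200) / (10) = 0.323
  v = (2 - (-3)·-0.100 - (-2)·1.200) / (7) = 0.586
  w = (6 - (-2)·-0.100 - (1)·0.286) / (5) = 1.103
Iteration 3:
  u = (-1 - (2)·0.586 - (-4)·1.103) / (10) = 0.224
  v = (2 - (-3)·0.323 - (-2)·1.103) / (7) = 0.739
  w = (6 - (-2)·0.323 - (1)·0.586) / (5) = 1.212

(0.224, 0.739, 1.212)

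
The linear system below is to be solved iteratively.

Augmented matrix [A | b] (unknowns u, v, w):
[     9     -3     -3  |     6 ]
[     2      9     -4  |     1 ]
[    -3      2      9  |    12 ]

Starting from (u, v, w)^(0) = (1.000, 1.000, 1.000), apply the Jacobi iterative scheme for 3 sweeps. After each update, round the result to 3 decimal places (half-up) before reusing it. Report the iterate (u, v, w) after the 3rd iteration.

(1.387, 0.589, 1.651)

Iteration 1:
  u = (6 - (-3)·1.000 - (-3)·1.000) / (9) = 1.333
  v = (1 - (2)·1.000 - (-4)·1.000) / (9) = 0.333
  w = (12 - (-3)·1.000 - (2)·1.000) / (9) = 1.444
Iteration 2:
  u = (6 - (-3)·0.333 - (-3)·1.444) / (9) = 1.259
  v = (1 - (2)·1.333 - (-4)·1.444) / (9) = 0.457
  w = (12 - (-3)·1.333 - (2)·0.333) / (9) = 1.704
Iteration 3:
  u = (6 - (-3)·0.457 - (-3)·1.704) / (9) = 1.387
  v = (1 - (2)·1.259 - (-4)·1.704) / (9) = 0.589
  w = (12 - (-3)·1.259 - (2)·0.457) / (9) = 1.651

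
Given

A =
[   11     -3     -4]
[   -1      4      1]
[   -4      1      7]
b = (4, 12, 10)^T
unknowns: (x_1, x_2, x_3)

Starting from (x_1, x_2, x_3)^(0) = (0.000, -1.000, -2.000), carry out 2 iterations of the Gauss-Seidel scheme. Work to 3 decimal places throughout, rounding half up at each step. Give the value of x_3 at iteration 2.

Iteration 1:
  x_1 = (4 - (-3)·-1.000 - (-4)·-2.000) / (11) = -0.636
  x_2 = (12 - (-1)·-0.636 - (1)·-2.000) / (4) = 3.341
  x_3 = (10 - (-4)·-0.636 - (1)·3.341) / (7) = 0.588
Iteration 2:
  x_1 = (4 - (-3)·3.341 - (-4)·0.588) / (11) = 1.489
  x_2 = (12 - (-1)·1.489 - (1)·0.588) / (4) = 3.225
  x_3 = (10 - (-4)·1.489 - (1)·3.225) / (7) = 1.819

1.819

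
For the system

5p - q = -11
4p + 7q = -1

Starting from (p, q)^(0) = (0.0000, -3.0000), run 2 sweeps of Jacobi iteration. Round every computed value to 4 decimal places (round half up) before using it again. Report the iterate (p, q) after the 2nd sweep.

Iteration 1:
  p = (-11 - (-1)·-3.0000) / (5) = -2.8000
  q = (-1 - (4)·0.0000) / (7) = -0.1429
Iteration 2:
  p = (-11 - (-1)·-0.1429) / (5) = -2.2286
  q = (-1 - (4)·-2.8000) / (7) = 1.4571

(-2.2286, 1.4571)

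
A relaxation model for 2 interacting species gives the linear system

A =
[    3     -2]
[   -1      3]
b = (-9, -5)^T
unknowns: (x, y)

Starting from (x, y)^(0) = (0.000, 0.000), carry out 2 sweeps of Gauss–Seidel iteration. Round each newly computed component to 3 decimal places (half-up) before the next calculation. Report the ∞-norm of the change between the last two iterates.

Iteration 1:
  x = (-9 - (-2)·0.000) / (3) = -3.000
  y = (-5 - (-1)·-3.000) / (3) = -2.667
Iteration 2:
  x = (-9 - (-2)·-2.667) / (3) = -4.778
  y = (-5 - (-1)·-4.778) / (3) = -3.259
Change: (-1.778, -0.592) → max |·| = 1.778

1.778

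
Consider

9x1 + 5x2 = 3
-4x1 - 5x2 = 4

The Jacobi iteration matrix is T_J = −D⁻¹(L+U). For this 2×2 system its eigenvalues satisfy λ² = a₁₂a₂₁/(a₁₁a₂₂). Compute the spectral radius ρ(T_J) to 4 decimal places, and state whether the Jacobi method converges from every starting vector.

0.6667

a₁₂a₂₁/(a₁₁a₂₂) = (5)·(-4) / ((9)·(-5)) = 0.444444
ρ = √|0.444444| = √0.444444 = 0.6667
ρ < 1, so Jacobi converges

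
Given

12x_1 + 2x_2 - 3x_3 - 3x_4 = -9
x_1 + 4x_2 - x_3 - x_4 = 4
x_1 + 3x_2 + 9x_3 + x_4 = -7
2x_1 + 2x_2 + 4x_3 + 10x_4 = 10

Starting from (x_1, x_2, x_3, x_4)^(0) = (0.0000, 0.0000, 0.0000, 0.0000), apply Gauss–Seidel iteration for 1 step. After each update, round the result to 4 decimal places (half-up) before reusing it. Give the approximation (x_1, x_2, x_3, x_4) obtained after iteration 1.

Iteration 1:
  x_1 = (-9 - (2)·0.0000 - (-3)·0.0000 - (-3)·0.0000) / (12) = -0.7500
  x_2 = (4 - (1)·-0.7500 - (-1)·0.0000 - (-1)·0.0000) / (4) = 1.1875
  x_3 = (-7 - (1)·-0.7500 - (3)·1.1875 - (1)·0.0000) / (9) = -1.0903
  x_4 = (10 - (2)·-0.7500 - (2)·1.1875 - (4)·-1.0903) / (10) = 1.3486

(-0.7500, 1.1875, -1.0903, 1.3486)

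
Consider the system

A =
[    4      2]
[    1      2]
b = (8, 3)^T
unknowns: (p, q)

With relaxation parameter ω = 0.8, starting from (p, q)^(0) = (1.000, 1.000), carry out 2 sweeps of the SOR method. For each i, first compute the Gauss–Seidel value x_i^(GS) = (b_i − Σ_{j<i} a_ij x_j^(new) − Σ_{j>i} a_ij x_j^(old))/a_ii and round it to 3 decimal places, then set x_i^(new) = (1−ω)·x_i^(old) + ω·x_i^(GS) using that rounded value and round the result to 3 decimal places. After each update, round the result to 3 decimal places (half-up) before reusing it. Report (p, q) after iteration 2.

(1.544, 0.750)

Iteration 1:
  p: GS value = (8 - (2)·1.000) / (4) = 1.500;  p ← (1−ω)·1.000 + ω·1.500 = 1.400
  q: GS value = (3 - (1)·1.400) / (2) = 0.800;  q ← (1−ω)·1.000 + ω·0.800 = 0.840
Iteration 2:
  p: GS value = (8 - (2)·0.840) / (4) = 1.580;  p ← (1−ω)·1.400 + ω·1.580 = 1.544
  q: GS value = (3 - (1)·1.544) / (2) = 0.728;  q ← (1−ω)·0.840 + ω·0.728 = 0.750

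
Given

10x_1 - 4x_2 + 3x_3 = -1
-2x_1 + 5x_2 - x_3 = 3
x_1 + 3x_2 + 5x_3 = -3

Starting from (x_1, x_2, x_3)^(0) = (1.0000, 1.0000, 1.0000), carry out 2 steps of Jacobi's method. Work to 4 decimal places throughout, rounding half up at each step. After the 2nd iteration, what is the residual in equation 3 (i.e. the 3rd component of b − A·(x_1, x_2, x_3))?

1.8400

Iteration 1:
  x_1 = (-1 - (-4)·1.0000 - (3)·1.0000) / (10) = 0.0000
  x_2 = (3 - (-2)·1.0000 - (-1)·1.0000) / (5) = 1.2000
  x_3 = (-3 - (1)·1.0000 - (3)·1.0000) / (5) = -1.4000
Iteration 2:
  x_1 = (-1 - (-4)·1.2000 - (3)·-1.4000) / (10) = 0.8000
  x_2 = (3 - (-2)·0.0000 - (-1)·-1.4000) / (5) = 0.3200
  x_3 = (-3 - (1)·0.0000 - (3)·1.2000) / (5) = -1.3200
Residual b − A·x = (-3.7600, 1.6800, 1.8400)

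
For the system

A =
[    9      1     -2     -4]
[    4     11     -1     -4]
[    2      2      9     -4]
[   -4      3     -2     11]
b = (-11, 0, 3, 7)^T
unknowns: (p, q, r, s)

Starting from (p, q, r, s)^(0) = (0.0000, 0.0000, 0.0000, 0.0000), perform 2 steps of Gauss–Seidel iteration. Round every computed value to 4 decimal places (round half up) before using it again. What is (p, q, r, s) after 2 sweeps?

(-1.0868, 0.5004, 0.5360, 0.2021)

Iteration 1:
  p = (-11 - (1)·0.0000 - (-2)·0.0000 - (-4)·0.0000) / (9) = -1.2222
  q = (0 - (4)·-1.2222 - (-1)·0.0000 - (-4)·0.0000) / (11) = 0.4444
  r = (3 - (2)·-1.2222 - (2)·0.4444 - (-4)·0.0000) / (9) = 0.5062
  s = (7 - (-4)·-1.2222 - (3)·0.4444 - (-2)·0.5062) / (11) = 0.1628
Iteration 2:
  p = (-11 - (1)·0.4444 - (-2)·0.5062 - (-4)·0.1628) / (9) = -1.0868
  q = (0 - (4)·-1.0868 - (-1)·0.5062 - (-4)·0.1628) / (11) = 0.5004
  r = (3 - (2)·-1.0868 - (2)·0.5004 - (-4)·0.1628) / (9) = 0.5360
  s = (7 - (-4)·-1.0868 - (3)·0.5004 - (-2)·0.5360) / (11) = 0.2021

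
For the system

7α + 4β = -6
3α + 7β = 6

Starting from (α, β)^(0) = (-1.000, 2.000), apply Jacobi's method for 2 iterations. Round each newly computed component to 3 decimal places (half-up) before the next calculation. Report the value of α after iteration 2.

-1.592

Iteration 1:
  α = (-6 - (4)·2.000) / (7) = -2.000
  β = (6 - (3)·-1.000) / (7) = 1.286
Iteration 2:
  α = (-6 - (4)·1.286) / (7) = -1.592
  β = (6 - (3)·-2.000) / (7) = 1.714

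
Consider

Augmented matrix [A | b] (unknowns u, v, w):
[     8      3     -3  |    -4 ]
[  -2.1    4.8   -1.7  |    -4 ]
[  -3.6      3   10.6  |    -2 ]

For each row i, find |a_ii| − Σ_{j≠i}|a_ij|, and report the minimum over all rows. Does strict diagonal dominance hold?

1

row 1: |8| − (3+3) = 2
row 2: |4.8| − (2.1+1.7) = 1
row 3: |10.6| − (3.6+3) = 4
minimum over rows = 1 → strictly diagonally dominant (convergence guaranteed)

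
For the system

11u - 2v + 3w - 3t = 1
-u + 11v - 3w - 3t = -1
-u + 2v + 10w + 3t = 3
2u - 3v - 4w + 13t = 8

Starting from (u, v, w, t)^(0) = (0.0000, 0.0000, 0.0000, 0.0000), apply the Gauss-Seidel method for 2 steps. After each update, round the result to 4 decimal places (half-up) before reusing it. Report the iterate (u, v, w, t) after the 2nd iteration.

(0.1732, 0.1998, 0.0726, 0.6572)

Iteration 1:
  u = (1 - (-2)·0.0000 - (3)·0.0000 - (-3)·0.0000) / (11) = 0.0909
  v = (-1 - (-1)·0.0909 - (-3)·0.0000 - (-3)·0.0000) / (11) = -0.0826
  w = (3 - (-1)·0.0909 - (2)·-0.0826 - (3)·0.0000) / (10) = 0.3256
  t = (8 - (2)·0.0909 - (-3)·-0.0826 - (-4)·0.3256) / (13) = 0.6825
Iteration 2:
  u = (1 - (-2)·-0.0826 - (3)·0.3256 - (-3)·0.6825) / (11) = 0.1732
  v = (-1 - (-1)·0.1732 - (-3)·0.3256 - (-3)·0.6825) / (11) = 0.1998
  w = (3 - (-1)·0.1732 - (2)·0.1998 - (3)·0.6825) / (10) = 0.0726
  t = (8 - (2)·0.1732 - (-3)·0.1998 - (-4)·0.0726) / (13) = 0.6572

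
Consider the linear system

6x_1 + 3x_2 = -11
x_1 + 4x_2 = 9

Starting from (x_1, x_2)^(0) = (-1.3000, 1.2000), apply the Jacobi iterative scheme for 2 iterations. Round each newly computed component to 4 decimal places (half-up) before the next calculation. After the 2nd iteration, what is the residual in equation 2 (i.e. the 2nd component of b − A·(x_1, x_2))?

Iteration 1:
  x_1 = (-11 - (3)·1.2000) / (6) = -2.4333
  x_2 = (9 - (1)·-1.3000) / (4) = 2.5750
Iteration 2:
  x_1 = (-11 - (3)·2.5750) / (6) = -3.1208
  x_2 = (9 - (1)·-2.4333) / (4) = 2.8583
Residual b − A·x = (-0.8501, 0.6876)

0.6876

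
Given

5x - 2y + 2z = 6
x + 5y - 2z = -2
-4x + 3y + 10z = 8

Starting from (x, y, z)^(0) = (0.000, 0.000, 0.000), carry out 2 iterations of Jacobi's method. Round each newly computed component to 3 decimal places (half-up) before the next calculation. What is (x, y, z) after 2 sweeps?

Iteration 1:
  x = (6 - (-2)·0.000 - (2)·0.000) / (5) = 1.200
  y = (-2 - (1)·0.000 - (-2)·0.000) / (5) = -0.400
  z = (8 - (-4)·0.000 - (3)·0.000) / (10) = 0.800
Iteration 2:
  x = (6 - (-2)·-0.400 - (2)·0.800) / (5) = 0.720
  y = (-2 - (1)·1.200 - (-2)·0.800) / (5) = -0.320
  z = (8 - (-4)·1.200 - (3)·-0.400) / (10) = 1.400

(0.720, -0.320, 1.400)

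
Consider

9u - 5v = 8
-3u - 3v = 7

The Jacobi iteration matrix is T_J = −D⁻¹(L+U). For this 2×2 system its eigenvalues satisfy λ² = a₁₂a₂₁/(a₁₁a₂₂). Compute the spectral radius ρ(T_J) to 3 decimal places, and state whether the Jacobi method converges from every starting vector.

0.745

a₁₂a₂₁/(a₁₁a₂₂) = (-5)·(-3) / ((9)·(-3)) = -0.555556
ρ = √|-0.555556| = √0.555556 = 0.745
ρ < 1, so Jacobi converges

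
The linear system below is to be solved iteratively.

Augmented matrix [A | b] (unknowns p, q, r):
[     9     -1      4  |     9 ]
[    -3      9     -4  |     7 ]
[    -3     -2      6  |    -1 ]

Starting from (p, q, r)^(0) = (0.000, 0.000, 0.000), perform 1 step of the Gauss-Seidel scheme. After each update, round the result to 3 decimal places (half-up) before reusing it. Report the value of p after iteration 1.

1.000

Iteration 1:
  p = (9 - (-1)·0.000 - (4)·0.000) / (9) = 1.000
  q = (7 - (-3)·1.000 - (-4)·0.000) / (9) = 1.111
  r = (-1 - (-3)·1.000 - (-2)·1.111) / (6) = 0.704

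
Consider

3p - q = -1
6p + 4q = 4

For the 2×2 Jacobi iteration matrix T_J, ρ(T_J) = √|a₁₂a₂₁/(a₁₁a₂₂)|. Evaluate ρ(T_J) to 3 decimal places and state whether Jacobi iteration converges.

a₁₂a₂₁/(a₁₁a₂₂) = (-1)·(6) / ((3)·(4)) = -0.500000
ρ = √|-0.500000| = √0.500000 = 0.707
ρ < 1, so Jacobi converges

0.707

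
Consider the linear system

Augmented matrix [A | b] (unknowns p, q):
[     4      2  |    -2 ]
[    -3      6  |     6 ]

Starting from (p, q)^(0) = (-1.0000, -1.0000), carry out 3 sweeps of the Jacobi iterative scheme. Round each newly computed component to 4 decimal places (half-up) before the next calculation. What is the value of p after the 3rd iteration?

-1.0000

Iteration 1:
  p = (-2 - (2)·-1.0000) / (4) = 0.0000
  q = (6 - (-3)·-1.0000) / (6) = 0.5000
Iteration 2:
  p = (-2 - (2)·0.5000) / (4) = -0.7500
  q = (6 - (-3)·0.0000) / (6) = 1.0000
Iteration 3:
  p = (-2 - (2)·1.0000) / (4) = -1.0000
  q = (6 - (-3)·-0.7500) / (6) = 0.6250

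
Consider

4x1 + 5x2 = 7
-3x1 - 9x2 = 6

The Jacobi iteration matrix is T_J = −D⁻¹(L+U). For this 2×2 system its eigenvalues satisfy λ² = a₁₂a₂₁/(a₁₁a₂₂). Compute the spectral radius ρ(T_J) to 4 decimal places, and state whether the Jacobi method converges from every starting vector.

0.6455

a₁₂a₂₁/(a₁₁a₂₂) = (5)·(-3) / ((4)·(-9)) = 0.416667
ρ = √|0.416667| = √0.416667 = 0.6455
ρ < 1, so Jacobi converges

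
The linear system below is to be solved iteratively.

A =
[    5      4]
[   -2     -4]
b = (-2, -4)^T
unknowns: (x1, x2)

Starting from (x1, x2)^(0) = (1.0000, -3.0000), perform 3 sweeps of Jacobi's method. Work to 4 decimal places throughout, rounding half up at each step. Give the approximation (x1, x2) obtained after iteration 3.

(-0.4000, 1.4000)

Iteration 1:
  x1 = (-2 - (4)·-3.0000) / (5) = 2.0000
  x2 = (-4 - (-2)·1.0000) / (-4) = 0.5000
Iteration 2:
  x1 = (-2 - (4)·0.5000) / (5) = -0.8000
  x2 = (-4 - (-2)·2.0000) / (-4) = 0.0000
Iteration 3:
  x1 = (-2 - (4)·0.0000) / (5) = -0.4000
  x2 = (-4 - (-2)·-0.8000) / (-4) = 1.4000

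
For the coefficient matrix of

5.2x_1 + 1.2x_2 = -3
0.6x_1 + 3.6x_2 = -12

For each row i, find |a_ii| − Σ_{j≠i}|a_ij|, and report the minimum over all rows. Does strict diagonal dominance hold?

row 1: |5.2| − (1.2) = 4
row 2: |3.6| − (0.6) = 3
minimum over rows = 3 → strictly diagonally dominant (convergence guaranteed)

3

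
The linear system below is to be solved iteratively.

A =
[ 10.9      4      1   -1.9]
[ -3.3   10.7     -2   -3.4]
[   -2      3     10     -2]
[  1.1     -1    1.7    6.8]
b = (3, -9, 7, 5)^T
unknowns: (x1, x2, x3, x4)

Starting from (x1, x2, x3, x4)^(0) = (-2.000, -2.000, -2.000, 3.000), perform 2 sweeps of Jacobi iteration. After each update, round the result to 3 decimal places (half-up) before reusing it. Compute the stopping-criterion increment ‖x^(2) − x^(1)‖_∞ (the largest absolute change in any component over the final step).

1.312

Iteration 1:
  x1 = (3 - (4)·-2.000 - (1)·-2.000 - (-1.9)·3.000) / (10.9) = 1.716
  x2 = (-9 - (-3.3)·-2.000 - (-2)·-2.000 - (-3.4)·3.000) / (10.7) = -0.879
  x3 = (7 - (-2)·-2.000 - (3)·-2.000 - (-2)·3.000) / (10) = 1.500
  x4 = (5 - (1.1)·-2.000 - (-1)·-2.000 - (1.7)·-2.000) / (6.8) = 1.265
Iteration 2:
  x1 = (3 - (4)·-0.879 - (1)·1.500 - (-1.9)·1.265) / (10.9) = 0.681
  x2 = (-9 - (-3.3)·1.716 - (-2)·1.500 - (-3.4)·1.265) / (10.7) = 0.370
  x3 = (7 - (-2)·1.716 - (3)·-0.879 - (-2)·1.265) / (10) = 1.560
  x4 = (5 - (1.1)·1.716 - (-1)·-0.879 - (1.7)·1.500) / (6.8) = -0.047
Change: (-1.035, 1.249, 0.060, -1.312) → max |·| = 1.312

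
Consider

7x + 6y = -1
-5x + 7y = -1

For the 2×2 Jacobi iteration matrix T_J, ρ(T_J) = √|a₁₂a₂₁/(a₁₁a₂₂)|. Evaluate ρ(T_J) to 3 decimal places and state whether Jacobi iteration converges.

0.782

a₁₂a₂₁/(a₁₁a₂₂) = (6)·(-5) / ((7)·(7)) = -0.612245
ρ = √|-0.612245| = √0.612245 = 0.782
ρ < 1, so Jacobi converges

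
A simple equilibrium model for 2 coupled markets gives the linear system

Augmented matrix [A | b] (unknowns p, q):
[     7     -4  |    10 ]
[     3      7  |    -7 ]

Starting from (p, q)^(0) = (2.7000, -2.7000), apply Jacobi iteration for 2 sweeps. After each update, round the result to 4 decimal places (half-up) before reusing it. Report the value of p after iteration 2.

Iteration 1:
  p = (10 - (-4)·-2.7000) / (7) = -0.1143
  q = (-7 - (3)·2.7000) / (7) = -2.1571
Iteration 2:
  p = (10 - (-4)·-2.1571) / (7) = 0.1959
  q = (-7 - (3)·-0.1143) / (7) = -0.9510

0.1959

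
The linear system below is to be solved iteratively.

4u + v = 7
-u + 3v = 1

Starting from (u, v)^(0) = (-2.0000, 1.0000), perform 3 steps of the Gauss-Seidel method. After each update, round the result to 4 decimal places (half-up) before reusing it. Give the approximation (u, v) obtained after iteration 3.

(1.5382, 0.8461)

Iteration 1:
  u = (7 - (1)·1.0000) / (4) = 1.5000
  v = (1 - (-1)·1.5000) / (3) = 0.8333
Iteration 2:
  u = (7 - (1)·0.8333) / (4) = 1.5417
  v = (1 - (-1)·1.5417) / (3) = 0.8472
Iteration 3:
  u = (7 - (1)·0.8472) / (4) = 1.5382
  v = (1 - (-1)·1.5382) / (3) = 0.8461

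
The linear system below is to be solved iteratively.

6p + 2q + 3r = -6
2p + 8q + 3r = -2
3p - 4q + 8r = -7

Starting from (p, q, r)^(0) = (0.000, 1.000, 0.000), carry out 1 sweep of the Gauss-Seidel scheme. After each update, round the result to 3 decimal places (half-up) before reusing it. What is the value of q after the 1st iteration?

0.083

Iteration 1:
  p = (-6 - (2)·1.000 - (3)·0.000) / (6) = -1.333
  q = (-2 - (2)·-1.333 - (3)·0.000) / (8) = 0.083
  r = (-7 - (3)·-1.333 - (-4)·0.083) / (8) = -0.334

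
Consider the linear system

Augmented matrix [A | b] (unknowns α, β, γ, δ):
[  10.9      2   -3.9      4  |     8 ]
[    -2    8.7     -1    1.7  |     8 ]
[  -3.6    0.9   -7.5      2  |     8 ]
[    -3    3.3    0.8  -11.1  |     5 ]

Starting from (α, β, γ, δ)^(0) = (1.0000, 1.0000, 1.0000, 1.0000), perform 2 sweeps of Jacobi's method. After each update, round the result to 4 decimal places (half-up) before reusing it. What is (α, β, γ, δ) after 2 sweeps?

Iteration 1:
  α = (8 - (2)·1.0000 - (-3.9)·1.0000 - (4)·1.0000) / (10.9) = 0.5413
  β = (8 - (-2)·1.0000 - (-1)·1.0000 - (1.7)·1.0000) / (8.7) = 1.0690
  γ = (8 - (-3.6)·1.0000 - (0.9)·1.0000 - (2)·1.0000) / (-7.5) = -1.1600
  δ = (5 - (-3)·1.0000 - (3.3)·1.0000 - (0.8)·1.0000) / (-11.1) = -0.3514
Iteration 2:
  α = (8 - (2)·1.0690 - (-3.9)·-1.1600 - (4)·-0.3514) / (10.9) = 0.2517
  β = (8 - (-2)·0.5413 - (-1)·-1.1600 - (1.7)·-0.3514) / (8.7) = 0.9793
  γ = (8 - (-3.6)·0.5413 - (0.9)·1.0690 - (2)·-0.3514) / (-7.5) = -1.2919
  δ = (5 - (-3)·0.5413 - (3.3)·1.0690 - (0.8)·-1.1600) / (-11.1) = -0.3625

(0.2517, 0.9793, -1.2919, -0.3625)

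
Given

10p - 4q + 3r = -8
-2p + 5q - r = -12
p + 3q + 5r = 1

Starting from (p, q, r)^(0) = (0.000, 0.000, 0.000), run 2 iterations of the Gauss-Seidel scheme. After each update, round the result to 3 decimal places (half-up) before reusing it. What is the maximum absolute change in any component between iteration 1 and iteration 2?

Iteration 1:
  p = (-8 - (-4)·0.000 - (3)·0.000) / (10) = -0.800
  q = (-12 - (-2)·-0.800 - (-1)·0.000) / (5) = -2.720
  r = (1 - (1)·-0.800 - (3)·-2.720) / (5) = 1.992
Iteration 2:
  p = (-8 - (-4)·-2.720 - (3)·1.992) / (10) = -2.486
  q = (-12 - (-2)·-2.486 - (-1)·1.992) / (5) = -2.996
  r = (1 - (1)·-2.486 - (3)·-2.996) / (5) = 2.495
Change: (-1.686, -0.276, 0.503) → max |·| = 1.686

1.686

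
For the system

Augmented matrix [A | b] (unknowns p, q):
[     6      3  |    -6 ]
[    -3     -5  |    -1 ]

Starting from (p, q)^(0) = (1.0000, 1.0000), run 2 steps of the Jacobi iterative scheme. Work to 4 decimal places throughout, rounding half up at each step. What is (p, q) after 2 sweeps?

(-0.8000, 1.1000)

Iteration 1:
  p = (-6 - (3)·1.0000) / (6) = -1.5000
  q = (-1 - (-3)·1.0000) / (-5) = -0.4000
Iteration 2:
  p = (-6 - (3)·-0.4000) / (6) = -0.8000
  q = (-1 - (-3)·-1.5000) / (-5) = 1.1000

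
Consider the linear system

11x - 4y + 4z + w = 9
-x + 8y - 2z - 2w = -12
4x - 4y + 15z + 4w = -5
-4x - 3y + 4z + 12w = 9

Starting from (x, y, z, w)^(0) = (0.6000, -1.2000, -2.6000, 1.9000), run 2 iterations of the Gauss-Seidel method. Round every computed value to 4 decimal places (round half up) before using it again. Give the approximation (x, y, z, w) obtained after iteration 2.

Iteration 1:
  x = (9 - (-4)·-1.2000 - (4)·-2.6000 - (1)·1.9000) / (11) = 1.1545
  y = (-12 - (-1)·1.1545 - (-2)·-2.6000 - (-2)·1.9000) / (8) = -1.5307
  z = (-5 - (4)·1.1545 - (-4)·-1.5307 - (4)·1.9000) / (15) = -1.5561
  w = (9 - (-4)·1.1545 - (-3)·-1.5307 - (4)·-1.5561) / (12) = 1.2709
Iteration 2:
  x = (9 - (-4)·-1.5307 - (4)·-1.5561 - (1)·1.2709) / (11) = 0.7119
  y = (-12 - (-1)·0.7119 - (-2)·-1.5561 - (-2)·1.2709) / (8) = -1.4823
  z = (-5 - (4)·0.7119 - (-4)·-1.4823 - (4)·1.2709) / (15) = -1.2574
  w = (9 - (-4)·0.7119 - (-3)·-1.4823 - (4)·-1.2574) / (12) = 1.0359

(0.7119, -1.4823, -1.2574, 1.0359)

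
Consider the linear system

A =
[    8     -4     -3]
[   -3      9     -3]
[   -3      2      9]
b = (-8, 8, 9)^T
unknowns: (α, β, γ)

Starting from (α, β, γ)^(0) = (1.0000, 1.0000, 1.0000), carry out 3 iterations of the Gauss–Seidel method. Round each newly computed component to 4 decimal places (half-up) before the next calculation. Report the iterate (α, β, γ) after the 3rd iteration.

Iteration 1:
  α = (-8 - (-4)·1.0000 - (-3)·1.0000) / (8) = -0.1250
  β = (8 - (-3)·-0.1250 - (-3)·1.0000) / (9) = 1.1806
  γ = (9 - (-3)·-0.1250 - (2)·1.1806) / (9) = 0.6960
Iteration 2:
  α = (-8 - (-4)·1.1806 - (-3)·0.6960) / (8) = -0.1487
  β = (8 - (-3)·-0.1487 - (-3)·0.6960) / (9) = 1.0713
  γ = (9 - (-3)·-0.1487 - (2)·1.0713) / (9) = 0.7124
Iteration 3:
  α = (-8 - (-4)·1.0713 - (-3)·0.7124) / (8) = -0.1972
  β = (8 - (-3)·-0.1972 - (-3)·0.7124) / (9) = 1.0606
  γ = (9 - (-3)·-0.1972 - (2)·1.0606) / (9) = 0.6986

(-0.1972, 1.0606, 0.6986)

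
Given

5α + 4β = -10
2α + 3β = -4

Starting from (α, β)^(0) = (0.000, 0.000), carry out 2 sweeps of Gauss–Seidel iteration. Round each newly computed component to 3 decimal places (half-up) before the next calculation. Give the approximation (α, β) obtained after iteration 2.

(-2.000, 0.000)

Iteration 1:
  α = (-10 - (4)·0.000) / (5) = -2.000
  β = (-4 - (2)·-2.000) / (3) = 0.000
Iteration 2:
  α = (-10 - (4)·0.000) / (5) = -2.000
  β = (-4 - (2)·-2.000) / (3) = 0.000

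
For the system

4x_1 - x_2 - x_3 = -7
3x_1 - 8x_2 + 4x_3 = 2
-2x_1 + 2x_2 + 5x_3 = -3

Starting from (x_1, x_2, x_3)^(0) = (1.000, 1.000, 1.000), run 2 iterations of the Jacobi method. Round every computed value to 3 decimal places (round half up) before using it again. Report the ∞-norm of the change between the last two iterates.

Iteration 1:
  x_1 = (-7 - (-1)·1.000 - (-1)·1.000) / (4) = -1.250
  x_2 = (2 - (3)·1.000 - (4)·1.000) / (-8) = 0.625
  x_3 = (-3 - (-2)·1.000 - (2)·1.000) / (5) = -0.600
Iteration 2:
  x_1 = (-7 - (-1)·0.625 - (-1)·-0.600) / (4) = -1.744
  x_2 = (2 - (3)·-1.250 - (4)·-0.600) / (-8) = -1.019
  x_3 = (-3 - (-2)·-1.250 - (2)·0.625) / (5) = -1.350
Change: (-0.494, -1.644, -0.750) → max |·| = 1.644

1.644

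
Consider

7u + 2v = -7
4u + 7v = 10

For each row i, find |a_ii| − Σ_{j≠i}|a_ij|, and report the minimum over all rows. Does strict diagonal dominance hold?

row 1: |7| − (2) = 5
row 2: |7| − (4) = 3
minimum over rows = 3 → strictly diagonally dominant (convergence guaranteed)

3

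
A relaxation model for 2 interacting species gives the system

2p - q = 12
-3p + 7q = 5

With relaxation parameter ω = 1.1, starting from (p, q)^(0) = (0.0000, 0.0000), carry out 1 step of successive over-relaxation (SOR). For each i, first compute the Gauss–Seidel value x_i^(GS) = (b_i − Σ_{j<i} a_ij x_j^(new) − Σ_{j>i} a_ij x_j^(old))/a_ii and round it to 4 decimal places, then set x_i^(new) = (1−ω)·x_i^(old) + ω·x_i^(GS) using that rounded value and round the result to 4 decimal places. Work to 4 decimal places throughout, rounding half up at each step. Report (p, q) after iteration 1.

(6.6000, 3.8972)

Iteration 1:
  p: GS value = (12 - (-1)·0.0000) / (2) = 6.0000;  p ← (1−ω)·0.0000 + ω·6.0000 = 6.6000
  q: GS value = (5 - (-3)·6.6000) / (7) = 3.5429;  q ← (1−ω)·0.0000 + ω·3.5429 = 3.8972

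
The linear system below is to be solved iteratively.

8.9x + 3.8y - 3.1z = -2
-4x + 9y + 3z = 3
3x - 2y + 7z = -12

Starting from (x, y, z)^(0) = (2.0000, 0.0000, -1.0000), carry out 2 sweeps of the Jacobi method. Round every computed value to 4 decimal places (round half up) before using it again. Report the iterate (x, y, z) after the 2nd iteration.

(-1.7846, 0.9358, -1.0243)

Iteration 1:
  x = (-2 - (3.8)·0.0000 - (-3.1)·-1.0000) / (8.9) = -0.5730
  y = (3 - (-4)·2.0000 - (3)·-1.0000) / (9) = 1.5556
  z = (-12 - (3)·2.0000 - (-2)·0.0000) / (7) = -2.5714
Iteration 2:
  x = (-2 - (3.8)·1.5556 - (-3.1)·-2.5714) / (8.9) = -1.7846
  y = (3 - (-4)·-0.5730 - (3)·-2.5714) / (9) = 0.9358
  z = (-12 - (3)·-0.5730 - (-2)·1.5556) / (7) = -1.0243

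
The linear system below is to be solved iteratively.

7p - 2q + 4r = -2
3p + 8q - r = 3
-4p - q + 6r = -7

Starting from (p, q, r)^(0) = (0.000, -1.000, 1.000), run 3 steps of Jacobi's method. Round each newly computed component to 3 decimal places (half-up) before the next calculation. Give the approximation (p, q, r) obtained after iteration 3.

Iteration 1:
  p = (-2 - (-2)·-1.000 - (4)·1.000) / (7) = -1.143
  q = (3 - (3)·0.000 - (-1)·1.000) / (8) = 0.500
  r = (-7 - (-4)·0.000 - (-1)·-1.000) / (6) = -1.333
Iteration 2:
  p = (-2 - (-2)·0.500 - (4)·-1.333) / (7) = 0.619
  q = (3 - (3)·-1.143 - (-1)·-1.333) / (8) = 0.637
  r = (-7 - (-4)·-1.143 - (-1)·0.500) / (6) = -1.845
Iteration 3:
  p = (-2 - (-2)·0.637 - (4)·-1.845) / (7) = 0.951
  q = (3 - (3)·0.619 - (-1)·-1.845) / (8) = -0.088
  r = (-7 - (-4)·0.619 - (-1)·0.637) / (6) = -0.648

(0.951, -0.088, -0.648)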